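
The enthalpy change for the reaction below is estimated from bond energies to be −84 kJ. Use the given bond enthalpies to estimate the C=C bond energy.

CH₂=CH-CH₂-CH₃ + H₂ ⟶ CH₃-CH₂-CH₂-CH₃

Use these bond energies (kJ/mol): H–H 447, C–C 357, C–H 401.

D(C=C) ≈ 628 kJ/mol

Let D be the C=C bond energy.
Σ(broken) = 2×357 + 8×401 + 1×D + 1×447 = 4369 + D
Σ(formed) = 3×357 + 10×401 = 5081
ΔH = Σ(broken) − Σ(formed) = (4369 + D) − (5081) = −712 + D
Setting this equal to −84 kJ gives D = 628 kJ/mol.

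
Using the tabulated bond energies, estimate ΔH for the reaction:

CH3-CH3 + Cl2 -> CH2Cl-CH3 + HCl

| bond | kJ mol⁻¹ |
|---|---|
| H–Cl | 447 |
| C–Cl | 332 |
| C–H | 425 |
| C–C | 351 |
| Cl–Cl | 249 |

Bonds broken (reactants):
  C–C: 1 × 351 = 351
  C–H: 6 × 425 = 2550
  Cl–Cl: 1 × 249 = 249
  Σ(broken) = 3150 kJ
Bonds formed (products):
  C–C: 1 × 351 = 351
  C–Cl: 1 × 332 = 332
  C–H: 5 × 425 = 2125
  H–Cl: 1 × 447 = 447
  Σ(formed) = 3255 kJ
ΔH = Σ(broken) − Σ(formed) = 3150 − 3255 = −105 kJ

ΔH ≈ −105 kJ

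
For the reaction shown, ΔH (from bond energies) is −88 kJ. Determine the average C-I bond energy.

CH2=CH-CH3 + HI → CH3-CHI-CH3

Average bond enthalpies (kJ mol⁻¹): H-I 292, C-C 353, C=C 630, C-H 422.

Let D be the C-I bond energy.
Σ(broken) = 1×353 + 6×422 + 1×630 + 1×292 = 3807
Σ(formed) = 2×353 + 7×422 + 1×D = 3660 + D
ΔH = Σ(broken) − Σ(formed) = (3807) − (3660 + D) = +147 − D
Setting this equal to −88 kJ gives D = 235 kJ/mol.

D(C-I) ≈ 235 kJ/mol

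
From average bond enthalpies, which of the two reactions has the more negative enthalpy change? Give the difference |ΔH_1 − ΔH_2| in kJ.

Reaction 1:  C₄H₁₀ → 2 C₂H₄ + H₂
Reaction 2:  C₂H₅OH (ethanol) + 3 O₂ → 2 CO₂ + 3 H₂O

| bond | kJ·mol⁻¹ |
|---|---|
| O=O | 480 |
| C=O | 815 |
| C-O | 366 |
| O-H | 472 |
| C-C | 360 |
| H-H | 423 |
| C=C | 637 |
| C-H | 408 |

Reaction 1:
  Bonds broken (reactants):
    C-C: 3 × 360 = 1080
    C-H: 10 × 408 = 4080
    Σ(broken) = 5160 kJ
  Bonds formed (products):
    C-H: 8 × 408 = 3264
    C=C: 2 × 637 = 1274
    H-H: 1 × 423 = 423
    Σ(formed) = 4961 kJ
  ΔH_1 = 5160 − 4961 = +199 kJ
Reaction 2:
  Bonds broken (reactants):
    C-C: 1 × 360 = 360
    C-H: 5 × 408 = 2040
    C-O: 1 × 366 = 366
    O-H: 1 × 472 = 472
    O=O: 3 × 480 = 1440
    Σ(broken) = 4678 kJ
  Bonds formed (products):
    C=O: 4 × 815 = 3260
    O-H: 6 × 472 = 2832
    Σ(formed) = 6092 kJ
  ΔH_2 = 4678 − 6092 = −1414 kJ
ΔH_1 − ΔH_2 = +1613 kJ, so reaction 2 has the more negative ΔH; |ΔH_1 − ΔH_2| = 1613 kJ.

Reaction 2, by 1613 kJ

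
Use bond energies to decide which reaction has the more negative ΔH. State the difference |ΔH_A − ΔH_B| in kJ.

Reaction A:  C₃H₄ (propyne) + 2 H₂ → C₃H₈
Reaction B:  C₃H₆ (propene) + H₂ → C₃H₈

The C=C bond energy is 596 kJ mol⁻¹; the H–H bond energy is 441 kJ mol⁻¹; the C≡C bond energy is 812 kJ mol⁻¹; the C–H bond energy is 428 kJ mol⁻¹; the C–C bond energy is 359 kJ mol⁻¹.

Reaction A:
  Bonds broken (reactants):
    C≡C: 1 × 812 = 812
    C–C: 1 × 359 = 359
    C–H: 4 × 428 = 1712
    H–H: 2 × 441 = 882
    Σ(broken) = 3765 kJ
  Bonds formed (products):
    C–C: 2 × 359 = 718
    C–H: 8 × 428 = 3424
    Σ(formed) = 4142 kJ
  ΔH_A = 3765 − 4142 = −377 kJ
Reaction B:
  Bonds broken (reactants):
    C–C: 1 × 359 = 359
    C–H: 6 × 428 = 2568
    C=C: 1 × 596 = 596
    H–H: 1 × 441 = 441
    Σ(broken) = 3964 kJ
  Bonds formed (products):
    C–C: 2 × 359 = 718
    C–H: 8 × 428 = 3424
    Σ(formed) = 4142 kJ
  ΔH_B = 3964 − 4142 = −178 kJ
ΔH_A − ΔH_B = −199 kJ, so reaction A has the more negative ΔH; |ΔH_A − ΔH_B| = 199 kJ.

Reaction A, by 199 kJ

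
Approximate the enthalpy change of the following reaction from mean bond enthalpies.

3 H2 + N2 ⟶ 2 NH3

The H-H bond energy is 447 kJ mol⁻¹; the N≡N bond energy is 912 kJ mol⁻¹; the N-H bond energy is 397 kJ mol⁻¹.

Bonds broken (reactants):
  H-H: 3 × 447 = 1341
  N≡N: 1 × 912 = 912
  Σ(broken) = 2253 kJ
Bonds formed (products):
  N-H: 6 × 397 = 2382
  Σ(formed) = 2382 kJ
ΔH = Σ(broken) − Σ(formed) = 2253 − 2382 = −129 kJ

ΔH ≈ −129 kJ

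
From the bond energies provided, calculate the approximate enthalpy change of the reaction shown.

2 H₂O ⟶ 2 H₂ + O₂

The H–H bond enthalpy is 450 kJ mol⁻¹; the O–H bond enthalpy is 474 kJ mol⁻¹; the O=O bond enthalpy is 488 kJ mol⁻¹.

ΔH ≈ +508 kJ

Bonds broken (reactants):
  O–H: 4 × 474 = 1896
  Σ(broken) = 1896 kJ
Bonds formed (products):
  H–H: 2 × 450 = 900
  O=O: 1 × 488 = 488
  Σ(formed) = 1388 kJ
ΔH = Σ(broken) − Σ(formed) = 1896 − 1388 = +508 kJ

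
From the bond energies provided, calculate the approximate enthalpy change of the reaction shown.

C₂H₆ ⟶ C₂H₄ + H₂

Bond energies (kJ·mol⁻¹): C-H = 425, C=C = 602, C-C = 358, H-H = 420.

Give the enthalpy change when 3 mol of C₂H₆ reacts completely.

ΔH = +558 kJ

Bonds broken (reactants):
  C-C: 1 × 358 = 358
  C-H: 6 × 425 = 2550
  Σ(broken) = 2908 kJ
Bonds formed (products):
  C-H: 4 × 425 = 1700
  C=C: 1 × 602 = 602
  H-H: 1 × 420 = 420
  Σ(formed) = 2722 kJ
ΔH = Σ(broken) − Σ(formed) = 2908 − 2722 = +186 kJ
For 3× the reaction as written: 3 × (+186) = +558 kJ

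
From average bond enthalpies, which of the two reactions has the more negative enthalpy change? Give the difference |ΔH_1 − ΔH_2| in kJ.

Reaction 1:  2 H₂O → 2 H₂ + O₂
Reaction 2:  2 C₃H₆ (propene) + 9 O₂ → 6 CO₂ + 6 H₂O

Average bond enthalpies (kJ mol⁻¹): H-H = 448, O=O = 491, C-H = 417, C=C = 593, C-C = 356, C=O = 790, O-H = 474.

Reaction 2, by 4356 kJ

Reaction 1:
  Bonds broken (reactants):
    O-H: 4 × 474 = 1896
    Σ(broken) = 1896 kJ
  Bonds formed (products):
    H-H: 2 × 448 = 896
    O=O: 1 × 491 = 491
    Σ(formed) = 1387 kJ
  ΔH_1 = 1896 − 1387 = +509 kJ
Reaction 2:
  Bonds broken (reactants):
    C-C: 2 × 356 = 712
    C-H: 12 × 417 = 5004
    C=C: 2 × 593 = 1186
    O=O: 9 × 491 = 4419
    Σ(broken) = 11321 kJ
  Bonds formed (products):
    C=O: 12 × 790 = 9480
    O-H: 12 × 474 = 5688
    Σ(formed) = 15168 kJ
  ΔH_2 = 11321 − 15168 = −3847 kJ
ΔH_1 − ΔH_2 = +4356 kJ, so reaction 2 has the more negative ΔH; |ΔH_1 − ΔH_2| = 4356 kJ.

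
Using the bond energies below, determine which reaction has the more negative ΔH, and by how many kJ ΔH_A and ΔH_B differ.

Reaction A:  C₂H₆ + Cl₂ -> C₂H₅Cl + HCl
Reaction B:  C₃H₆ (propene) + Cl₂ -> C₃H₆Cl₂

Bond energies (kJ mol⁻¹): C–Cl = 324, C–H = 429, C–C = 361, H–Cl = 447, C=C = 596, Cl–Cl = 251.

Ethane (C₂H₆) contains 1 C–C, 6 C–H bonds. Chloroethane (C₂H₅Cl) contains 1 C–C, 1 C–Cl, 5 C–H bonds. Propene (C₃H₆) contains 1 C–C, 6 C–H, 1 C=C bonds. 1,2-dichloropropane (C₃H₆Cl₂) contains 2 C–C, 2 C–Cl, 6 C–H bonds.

Reaction A:
  Bonds broken (reactants):
    C–C: 1 × 361 = 361
    C–H: 6 × 429 = 2574
    Cl–Cl: 1 × 251 = 251
    Σ(broken) = 3186 kJ
  Bonds formed (products):
    C–C: 1 × 361 = 361
    C–Cl: 1 × 324 = 324
    C–H: 5 × 429 = 2145
    H–Cl: 1 × 447 = 447
    Σ(formed) = 3277 kJ
  ΔH_A = 3186 − 3277 = −91 kJ
Reaction B:
  Bonds broken (reactants):
    C–C: 1 × 361 = 361
    C–H: 6 × 429 = 2574
    C=C: 1 × 596 = 596
    Cl–Cl: 1 × 251 = 251
    Σ(broken) = 3782 kJ
  Bonds formed (products):
    C–C: 2 × 361 = 722
    C–Cl: 2 × 324 = 648
    C–H: 6 × 429 = 2574
    Σ(formed) = 3944 kJ
  ΔH_B = 3782 − 3944 = −162 kJ
ΔH_A − ΔH_B = +71 kJ, so reaction B has the more negative ΔH; |ΔH_A − ΔH_B| = 71 kJ.

Reaction B, by 71 kJ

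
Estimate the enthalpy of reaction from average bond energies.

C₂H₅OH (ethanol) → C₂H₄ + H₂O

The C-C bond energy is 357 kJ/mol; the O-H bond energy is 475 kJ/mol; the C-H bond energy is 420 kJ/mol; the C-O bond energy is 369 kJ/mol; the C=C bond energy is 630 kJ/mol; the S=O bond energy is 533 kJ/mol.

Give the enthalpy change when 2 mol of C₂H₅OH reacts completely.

ΔH = +82 kJ

Bonds broken (reactants):
  C-C: 1 × 357 = 357
  C-H: 5 × 420 = 2100
  C-O: 1 × 369 = 369
  O-H: 1 × 475 = 475
  Σ(broken) = 3301 kJ
Bonds formed (products):
  C-H: 4 × 420 = 1680
  C=C: 1 × 630 = 630
  O-H: 2 × 475 = 950
  Σ(formed) = 3260 kJ
ΔH = Σ(broken) − Σ(formed) = 3301 − 3260 = +41 kJ
For 2× the reaction as written: 2 × (+41) = +82 kJ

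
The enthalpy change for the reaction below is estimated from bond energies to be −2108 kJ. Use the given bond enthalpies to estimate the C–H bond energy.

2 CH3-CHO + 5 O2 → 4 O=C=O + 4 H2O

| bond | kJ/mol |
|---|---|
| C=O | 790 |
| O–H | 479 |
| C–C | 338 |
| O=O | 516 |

D(C–H) ≈ 401 kJ/mol

Let D be the C–H bond energy.
Σ(broken) = 2×338 + 8×D + 2×790 + 5×516 = 4836 + 8D
Σ(formed) = 8×790 + 8×479 = 10152
ΔH = Σ(broken) − Σ(formed) = (4836 + 8D) − (10152) = −5316 + 8D
Setting this equal to −2108 kJ gives 8D = 3208, so D = 401 kJ/mol.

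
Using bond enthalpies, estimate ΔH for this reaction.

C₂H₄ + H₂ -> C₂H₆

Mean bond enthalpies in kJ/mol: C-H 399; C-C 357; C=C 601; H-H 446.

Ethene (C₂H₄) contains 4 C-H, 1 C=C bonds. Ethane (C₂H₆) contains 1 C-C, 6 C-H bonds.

ΔH ≈ −108 kJ

Bonds broken (reactants):
  C-H: 4 × 399 = 1596
  C=C: 1 × 601 = 601
  H-H: 1 × 446 = 446
  Σ(broken) = 2643 kJ
Bonds formed (products):
  C-C: 1 × 357 = 357
  C-H: 6 × 399 = 2394
  Σ(formed) = 2751 kJ
ΔH = Σ(broken) − Σ(formed) = 2643 − 2751 = −108 kJ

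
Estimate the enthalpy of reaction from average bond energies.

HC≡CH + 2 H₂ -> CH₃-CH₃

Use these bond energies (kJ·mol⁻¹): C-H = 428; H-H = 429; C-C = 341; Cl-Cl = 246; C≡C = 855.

ΔH ≈ −340 kJ

Bonds broken (reactants):
  C≡C: 1 × 855 = 855
  C-H: 2 × 428 = 856
  H-H: 2 × 429 = 858
  Σ(broken) = 2569 kJ
Bonds formed (products):
  C-C: 1 × 341 = 341
  C-H: 6 × 428 = 2568
  Σ(formed) = 2909 kJ
ΔH = Σ(broken) − Σ(formed) = 2569 − 2909 = −340 kJ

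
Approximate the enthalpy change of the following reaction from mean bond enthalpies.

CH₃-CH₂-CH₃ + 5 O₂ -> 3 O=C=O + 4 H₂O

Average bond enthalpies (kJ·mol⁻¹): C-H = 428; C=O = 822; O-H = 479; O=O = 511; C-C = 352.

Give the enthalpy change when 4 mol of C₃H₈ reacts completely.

ΔH = −8324 kJ

Bonds broken (reactants):
  C-C: 2 × 352 = 704
  C-H: 8 × 428 = 3424
  O=O: 5 × 511 = 2555
  Σ(broken) = 6683 kJ
Bonds formed (products):
  C=O: 6 × 822 = 4932
  O-H: 8 × 479 = 3832
  Σ(formed) = 8764 kJ
ΔH = Σ(broken) − Σ(formed) = 6683 − 8764 = −2081 kJ
For 4× the reaction as written: 4 × (−2081) = −8324 kJ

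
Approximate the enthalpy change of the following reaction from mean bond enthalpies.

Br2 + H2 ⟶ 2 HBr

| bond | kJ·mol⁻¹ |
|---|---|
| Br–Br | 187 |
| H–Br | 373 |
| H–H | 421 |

ΔH ≈ −138 kJ

Bonds broken (reactants):
  Br–Br: 1 × 187 = 187
  H–H: 1 × 421 = 421
  Σ(broken) = 608 kJ
Bonds formed (products):
  H–Br: 2 × 373 = 746
  Σ(formed) = 746 kJ
ΔH = Σ(broken) − Σ(formed) = 608 − 746 = −138 kJ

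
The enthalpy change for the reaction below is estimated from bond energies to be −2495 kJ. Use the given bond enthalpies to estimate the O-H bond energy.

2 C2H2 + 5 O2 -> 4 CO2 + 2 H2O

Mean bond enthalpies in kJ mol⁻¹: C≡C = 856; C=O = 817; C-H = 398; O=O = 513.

Let D be the O-H bond energy.
Σ(broken) = 2×856 + 4×398 + 5×513 = 5869
Σ(formed) = 8×817 + 4×D = 6536 + 4D
ΔH = Σ(broken) − Σ(formed) = (5869) − (6536 + 4D) = −667 − 4D
Setting this equal to −2495 kJ gives 4D = 1828, so D = 457 kJ/mol.

D(O-H) ≈ 457 kJ/mol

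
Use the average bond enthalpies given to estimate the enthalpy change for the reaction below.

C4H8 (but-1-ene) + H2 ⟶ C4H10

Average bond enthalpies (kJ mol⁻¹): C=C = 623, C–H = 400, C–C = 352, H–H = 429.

Bonds broken (reactants):
  C–C: 2 × 352 = 704
  C–H: 8 × 400 = 3200
  C=C: 1 × 623 = 623
  H–H: 1 × 429 = 429
  Σ(broken) = 4956 kJ
Bonds formed (products):
  C–C: 3 × 352 = 1056
  C–H: 10 × 400 = 4000
  Σ(formed) = 5056 kJ
ΔH = Σ(broken) − Σ(formed) = 4956 − 5056 = −100 kJ

ΔH ≈ −100 kJ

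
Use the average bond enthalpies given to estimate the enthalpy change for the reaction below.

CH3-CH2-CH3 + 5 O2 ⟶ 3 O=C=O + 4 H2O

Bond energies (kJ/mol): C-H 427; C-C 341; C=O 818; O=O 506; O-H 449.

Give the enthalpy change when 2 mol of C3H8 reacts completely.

Bonds broken (reactants):
  C-C: 2 × 341 = 682
  C-H: 8 × 427 = 3416
  O=O: 5 × 506 = 2530
  Σ(broken) = 6628 kJ
Bonds formed (products):
  C=O: 6 × 818 = 4908
  O-H: 8 × 449 = 3592
  Σ(formed) = 8500 kJ
ΔH = Σ(broken) − Σ(formed) = 6628 − 8500 = −1872 kJ
For 2× the reaction as written: 2 × (−1872) = −3744 kJ

ΔH = −3744 kJ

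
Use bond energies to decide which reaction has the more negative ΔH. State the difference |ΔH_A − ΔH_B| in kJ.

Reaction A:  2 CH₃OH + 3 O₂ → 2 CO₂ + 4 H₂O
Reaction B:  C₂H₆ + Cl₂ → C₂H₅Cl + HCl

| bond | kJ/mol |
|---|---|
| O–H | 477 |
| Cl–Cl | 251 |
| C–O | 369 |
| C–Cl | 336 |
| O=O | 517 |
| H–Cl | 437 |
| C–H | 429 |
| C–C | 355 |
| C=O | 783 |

Reaction A, by 1038 kJ

Reaction A:
  Bonds broken (reactants):
    C–H: 6 × 429 = 2574
    C–O: 2 × 369 = 738
    O–H: 2 × 477 = 954
    O=O: 3 × 517 = 1551
    Σ(broken) = 5817 kJ
  Bonds formed (products):
    C=O: 4 × 783 = 3132
    O–H: 8 × 477 = 3816
    Σ(formed) = 6948 kJ
  ΔH_A = 5817 − 6948 = −1131 kJ
Reaction B:
  Bonds broken (reactants):
    C–C: 1 × 355 = 355
    C–H: 6 × 429 = 2574
    Cl–Cl: 1 × 251 = 251
    Σ(broken) = 3180 kJ
  Bonds formed (products):
    C–C: 1 × 355 = 355
    C–Cl: 1 × 336 = 336
    C–H: 5 × 429 = 2145
    H–Cl: 1 × 437 = 437
    Σ(formed) = 3273 kJ
  ΔH_B = 3180 − 3273 = −93 kJ
ΔH_A − ΔH_B = −1038 kJ, so reaction A has the more negative ΔH; |ΔH_A − ΔH_B| = 1038 kJ.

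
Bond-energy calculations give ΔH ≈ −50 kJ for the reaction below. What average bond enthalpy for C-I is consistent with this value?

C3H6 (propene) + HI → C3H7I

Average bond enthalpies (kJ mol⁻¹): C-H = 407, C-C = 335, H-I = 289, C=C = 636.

Let D be the C-I bond energy.
Σ(broken) = 1×335 + 6×407 + 1×636 + 1×289 = 3702
Σ(formed) = 2×335 + 7×407 + 1×D = 3519 + D
ΔH = Σ(broken) − Σ(formed) = (3702) − (3519 + D) = +183 − D
Setting this equal to −50 kJ gives D = 233 kJ/mol.

D(C-I) ≈ 233 kJ/mol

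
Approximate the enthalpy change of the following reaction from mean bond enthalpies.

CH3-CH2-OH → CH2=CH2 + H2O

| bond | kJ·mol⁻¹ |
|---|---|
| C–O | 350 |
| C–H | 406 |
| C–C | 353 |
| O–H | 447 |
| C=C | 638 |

ΔH ≈ +24 kJ

Bonds broken (reactants):
  C–C: 1 × 353 = 353
  C–H: 5 × 406 = 2030
  C–O: 1 × 350 = 350
  O–H: 1 × 447 = 447
  Σ(broken) = 3180 kJ
Bonds formed (products):
  C–H: 4 × 406 = 1624
  C=C: 1 × 638 = 638
  O–H: 2 × 447 = 894
  Σ(formed) = 3156 kJ
ΔH = Σ(broken) − Σ(formed) = 3180 − 3156 = +24 kJ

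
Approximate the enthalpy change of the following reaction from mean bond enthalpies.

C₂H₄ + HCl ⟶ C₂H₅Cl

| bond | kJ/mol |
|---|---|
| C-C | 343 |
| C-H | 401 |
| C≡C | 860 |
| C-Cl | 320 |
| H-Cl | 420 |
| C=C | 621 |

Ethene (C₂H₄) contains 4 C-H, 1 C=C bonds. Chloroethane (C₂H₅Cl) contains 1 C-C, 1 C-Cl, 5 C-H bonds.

ΔH ≈ −23 kJ

Bonds broken (reactants):
  C-H: 4 × 401 = 1604
  C=C: 1 × 621 = 621
  H-Cl: 1 × 420 = 420
  Σ(broken) = 2645 kJ
Bonds formed (products):
  C-C: 1 × 343 = 343
  C-Cl: 1 × 320 = 320
  C-H: 5 × 401 = 2005
  Σ(formed) = 2668 kJ
ΔH = Σ(broken) − Σ(formed) = 2645 − 2668 = −23 kJ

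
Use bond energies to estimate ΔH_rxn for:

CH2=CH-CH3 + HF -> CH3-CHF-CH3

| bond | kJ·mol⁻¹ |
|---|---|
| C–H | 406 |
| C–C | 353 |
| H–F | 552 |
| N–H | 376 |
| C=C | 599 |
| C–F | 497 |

Bonds broken (reactants):
  C–C: 1 × 353 = 353
  C–H: 6 × 406 = 2436
  C=C: 1 × 599 = 599
  H–F: 1 × 552 = 552
  Σ(broken) = 3940 kJ
Bonds formed (products):
  C–C: 2 × 353 = 706
  C–F: 1 × 497 = 497
  C–H: 7 × 406 = 2842
  Σ(formed) = 4045 kJ
ΔH = Σ(broken) − Σ(formed) = 3940 − 4045 = −105 kJ

ΔH ≈ −105 kJ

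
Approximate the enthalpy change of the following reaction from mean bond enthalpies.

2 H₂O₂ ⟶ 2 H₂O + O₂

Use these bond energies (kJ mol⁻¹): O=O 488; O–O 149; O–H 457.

ΔH ≈ −190 kJ

Bonds broken (reactants):
  O–H: 4 × 457 = 1828
  O–O: 2 × 149 = 298
  Σ(broken) = 2126 kJ
Bonds formed (products):
  O–H: 4 × 457 = 1828
  O=O: 1 × 488 = 488
  Σ(formed) = 2316 kJ
ΔH = Σ(broken) − Σ(formed) = 2126 − 2316 = −190 kJ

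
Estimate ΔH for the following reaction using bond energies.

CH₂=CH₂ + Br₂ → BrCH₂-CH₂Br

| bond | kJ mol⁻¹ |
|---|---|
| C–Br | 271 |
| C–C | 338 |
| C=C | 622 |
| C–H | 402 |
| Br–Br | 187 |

Bonds broken (reactants):
  Br–Br: 1 × 187 = 187
  C–H: 4 × 402 = 1608
  C=C: 1 × 622 = 622
  Σ(broken) = 2417 kJ
Bonds formed (products):
  C–Br: 2 × 271 = 542
  C–C: 1 × 338 = 338
  C–H: 4 × 402 = 1608
  Σ(formed) = 2488 kJ
ΔH = Σ(broken) − Σ(formed) = 2417 − 2488 = −71 kJ

ΔH ≈ −71 kJ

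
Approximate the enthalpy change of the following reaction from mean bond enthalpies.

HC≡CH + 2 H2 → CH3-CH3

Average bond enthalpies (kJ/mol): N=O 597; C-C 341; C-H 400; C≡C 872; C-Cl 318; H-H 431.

ΔH ≈ −207 kJ

Bonds broken (reactants):
  C≡C: 1 × 872 = 872
  C-H: 2 × 400 = 800
  H-H: 2 × 431 = 862
  Σ(broken) = 2534 kJ
Bonds formed (products):
  C-C: 1 × 341 = 341
  C-H: 6 × 400 = 2400
  Σ(formed) = 2741 kJ
ΔH = Σ(broken) − Σ(formed) = 2534 − 2741 = −207 kJ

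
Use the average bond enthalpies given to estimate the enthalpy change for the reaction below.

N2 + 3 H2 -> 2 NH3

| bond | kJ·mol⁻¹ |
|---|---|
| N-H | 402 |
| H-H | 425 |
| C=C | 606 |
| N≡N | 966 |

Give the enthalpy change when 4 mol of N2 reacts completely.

Bonds broken (reactants):
  H-H: 3 × 425 = 1275
  N≡N: 1 × 966 = 966
  Σ(broken) = 2241 kJ
Bonds formed (products):
  N-H: 6 × 402 = 2412
  Σ(formed) = 2412 kJ
ΔH = Σ(broken) − Σ(formed) = 2241 − 2412 = −171 kJ
For 4× the reaction as written: 4 × (−171) = −684 kJ

ΔH = −684 kJ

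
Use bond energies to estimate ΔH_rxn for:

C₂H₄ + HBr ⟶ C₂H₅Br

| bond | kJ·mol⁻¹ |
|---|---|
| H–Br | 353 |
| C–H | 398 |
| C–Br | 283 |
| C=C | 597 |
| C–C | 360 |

ΔH ≈ −91 kJ

Bonds broken (reactants):
  C–H: 4 × 398 = 1592
  C=C: 1 × 597 = 597
  H–Br: 1 × 353 = 353
  Σ(broken) = 2542 kJ
Bonds formed (products):
  C–Br: 1 × 283 = 283
  C–C: 1 × 360 = 360
  C–H: 5 × 398 = 1990
  Σ(formed) = 2633 kJ
ΔH = Σ(broken) − Σ(formed) = 2542 − 2633 = −91 kJ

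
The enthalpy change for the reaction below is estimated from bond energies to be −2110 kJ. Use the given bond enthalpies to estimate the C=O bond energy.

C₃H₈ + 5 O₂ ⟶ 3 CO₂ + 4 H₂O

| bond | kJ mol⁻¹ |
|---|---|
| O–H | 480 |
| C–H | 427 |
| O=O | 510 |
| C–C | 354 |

D(C=O) ≈ 824 kJ/mol

Let D be the C=O bond energy.
Σ(broken) = 2×354 + 8×427 + 5×510 = 6674
Σ(formed) = 6×D + 8×480 = 3840 + 6D
ΔH = Σ(broken) − Σ(formed) = (6674) − (3840 + 6D) = +2834 − 6D
Setting this equal to −2110 kJ gives 6D = 4944, so D = 824 kJ/mol.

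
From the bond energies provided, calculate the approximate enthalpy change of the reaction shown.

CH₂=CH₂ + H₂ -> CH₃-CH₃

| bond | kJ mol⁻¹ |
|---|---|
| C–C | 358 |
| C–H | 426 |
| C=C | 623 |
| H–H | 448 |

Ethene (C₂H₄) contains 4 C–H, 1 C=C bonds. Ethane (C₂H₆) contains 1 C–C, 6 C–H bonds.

Bonds broken (reactants):
  C–H: 4 × 426 = 1704
  C=C: 1 × 623 = 623
  H–H: 1 × 448 = 448
  Σ(broken) = 2775 kJ
Bonds formed (products):
  C–C: 1 × 358 = 358
  C–H: 6 × 426 = 2556
  Σ(formed) = 2914 kJ
ΔH = Σ(broken) − Σ(formed) = 2775 − 2914 = −139 kJ

ΔH ≈ −139 kJ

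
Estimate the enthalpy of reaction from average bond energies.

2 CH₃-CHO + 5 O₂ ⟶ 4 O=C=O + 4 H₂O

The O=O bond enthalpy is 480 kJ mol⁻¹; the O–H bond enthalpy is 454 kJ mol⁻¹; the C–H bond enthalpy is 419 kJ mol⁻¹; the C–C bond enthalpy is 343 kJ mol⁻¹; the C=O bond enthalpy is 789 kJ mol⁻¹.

ΔH ≈ −1928 kJ

Bonds broken (reactants):
  C–C: 2 × 343 = 686
  C–H: 8 × 419 = 3352
  C=O: 2 × 789 = 1578
  O=O: 5 × 480 = 2400
  Σ(broken) = 8016 kJ
Bonds formed (products):
  C=O: 8 × 789 = 6312
  O–H: 8 × 454 = 3632
  Σ(formed) = 9944 kJ
ΔH = Σ(broken) − Σ(formed) = 8016 − 9944 = −1928 kJ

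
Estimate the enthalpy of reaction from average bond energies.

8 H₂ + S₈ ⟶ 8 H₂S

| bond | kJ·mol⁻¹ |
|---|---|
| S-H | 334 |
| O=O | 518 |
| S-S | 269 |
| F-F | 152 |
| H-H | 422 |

Bonds broken (reactants):
  H-H: 8 × 422 = 3376
  S-S: 8 × 269 = 2152
  Σ(broken) = 5528 kJ
Bonds formed (products):
  S-H: 16 × 334 = 5344
  Σ(formed) = 5344 kJ
ΔH = Σ(broken) − Σ(formed) = 5528 − 5344 = +184 kJ

ΔH ≈ +184 kJ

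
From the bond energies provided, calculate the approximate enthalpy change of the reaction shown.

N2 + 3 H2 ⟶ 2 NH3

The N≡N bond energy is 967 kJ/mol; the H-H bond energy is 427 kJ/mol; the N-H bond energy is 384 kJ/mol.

Bonds broken (reactants):
  H-H: 3 × 427 = 1281
  N≡N: 1 × 967 = 967
  Σ(broken) = 2248 kJ
Bonds formed (products):
  N-H: 6 × 384 = 2304
  Σ(formed) = 2304 kJ
ΔH = Σ(broken) − Σ(formed) = 2248 − 2304 = −56 kJ

ΔH ≈ −56 kJ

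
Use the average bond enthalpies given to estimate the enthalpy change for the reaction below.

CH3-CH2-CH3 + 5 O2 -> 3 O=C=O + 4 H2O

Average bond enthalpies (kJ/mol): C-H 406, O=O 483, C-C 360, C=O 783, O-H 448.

Bonds broken (reactants):
  C-C: 2 × 360 = 720
  C-H: 8 × 406 = 3248
  O=O: 5 × 483 = 2415
  Σ(broken) = 6383 kJ
Bonds formed (products):
  C=O: 6 × 783 = 4698
  O-H: 8 × 448 = 3584
  Σ(formed) = 8282 kJ
ΔH = Σ(broken) − Σ(formed) = 6383 − 8282 = −1899 kJ

ΔH ≈ −1899 kJ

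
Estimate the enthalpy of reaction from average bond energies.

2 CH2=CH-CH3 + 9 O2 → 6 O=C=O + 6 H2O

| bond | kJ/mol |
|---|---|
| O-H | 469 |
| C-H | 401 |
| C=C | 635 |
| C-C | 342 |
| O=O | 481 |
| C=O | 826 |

ΔH ≈ −4445 kJ

Bonds broken (reactants):
  C-C: 2 × 342 = 684
  C-H: 12 × 401 = 4812
  C=C: 2 × 635 = 1270
  O=O: 9 × 481 = 4329
  Σ(broken) = 11095 kJ
Bonds formed (products):
  C=O: 12 × 826 = 9912
  O-H: 12 × 469 = 5628
  Σ(formed) = 15540 kJ
ΔH = Σ(broken) − Σ(formed) = 11095 − 15540 = −4445 kJ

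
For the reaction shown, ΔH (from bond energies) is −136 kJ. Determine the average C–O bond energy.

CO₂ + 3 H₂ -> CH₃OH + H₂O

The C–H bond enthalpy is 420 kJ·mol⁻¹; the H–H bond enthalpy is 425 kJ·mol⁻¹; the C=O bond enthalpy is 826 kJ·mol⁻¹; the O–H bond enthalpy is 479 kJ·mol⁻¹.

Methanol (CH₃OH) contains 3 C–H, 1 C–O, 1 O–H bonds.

D(C–O) ≈ 366 kJ/mol

Let D be the C–O bond energy.
Σ(broken) = 2×826 + 3×425 = 2927
Σ(formed) = 3×420 + 1×D + 3×479 = 2697 + D
ΔH = Σ(broken) − Σ(formed) = (2927) − (2697 + D) = +230 − D
Setting this equal to −136 kJ gives D = 366 kJ/mol.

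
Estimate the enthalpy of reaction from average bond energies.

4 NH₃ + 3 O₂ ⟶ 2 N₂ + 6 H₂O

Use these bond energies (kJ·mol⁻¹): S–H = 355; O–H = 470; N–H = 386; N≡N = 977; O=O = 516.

ΔH ≈ −1414 kJ

Bonds broken (reactants):
  N–H: 12 × 386 = 4632
  O=O: 3 × 516 = 1548
  Σ(broken) = 6180 kJ
Bonds formed (products):
  N≡N: 2 × 977 = 1954
  O–H: 12 × 470 = 5640
  Σ(formed) = 7594 kJ
ΔH = Σ(broken) − Σ(formed) = 6180 − 7594 = −1414 kJ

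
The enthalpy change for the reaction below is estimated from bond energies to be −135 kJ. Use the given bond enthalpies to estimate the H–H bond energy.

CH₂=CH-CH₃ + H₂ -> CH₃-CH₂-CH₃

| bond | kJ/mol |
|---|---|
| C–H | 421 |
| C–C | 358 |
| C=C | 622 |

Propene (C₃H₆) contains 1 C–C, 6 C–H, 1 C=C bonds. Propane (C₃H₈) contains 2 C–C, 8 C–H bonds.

D(H–H) ≈ 443 kJ/mol

Let D be the H–H bond energy.
Σ(broken) = 1×358 + 6×421 + 1×622 + 1×D = 3506 + D
Σ(formed) = 2×358 + 8×421 = 4084
ΔH = Σ(broken) − Σ(formed) = (3506 + D) − (4084) = −578 + D
Setting this equal to −135 kJ gives D = 443 kJ/mol.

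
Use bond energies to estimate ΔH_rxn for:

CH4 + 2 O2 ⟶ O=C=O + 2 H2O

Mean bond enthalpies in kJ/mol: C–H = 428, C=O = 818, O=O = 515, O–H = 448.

ΔH ≈ −686 kJ

Bonds broken (reactants):
  C–H: 4 × 428 = 1712
  O=O: 2 × 515 = 1030
  Σ(broken) = 2742 kJ
Bonds formed (products):
  C=O: 2 × 818 = 1636
  O–H: 4 × 448 = 1792
  Σ(formed) = 3428 kJ
ΔH = Σ(broken) − Σ(formed) = 2742 − 3428 = −686 kJ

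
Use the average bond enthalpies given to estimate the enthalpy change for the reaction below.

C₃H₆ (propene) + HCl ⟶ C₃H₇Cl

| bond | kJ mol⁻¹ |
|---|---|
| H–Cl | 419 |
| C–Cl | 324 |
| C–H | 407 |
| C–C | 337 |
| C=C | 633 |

ΔH ≈ −16 kJ

Bonds broken (reactants):
  C–C: 1 × 337 = 337
  C–H: 6 × 407 = 2442
  C=C: 1 × 633 = 633
  H–Cl: 1 × 419 = 419
  Σ(broken) = 3831 kJ
Bonds formed (products):
  C–C: 2 × 337 = 674
  C–Cl: 1 × 324 = 324
  C–H: 7 × 407 = 2849
  Σ(formed) = 3847 kJ
ΔH = Σ(broken) − Σ(formed) = 3831 − 3847 = −16 kJ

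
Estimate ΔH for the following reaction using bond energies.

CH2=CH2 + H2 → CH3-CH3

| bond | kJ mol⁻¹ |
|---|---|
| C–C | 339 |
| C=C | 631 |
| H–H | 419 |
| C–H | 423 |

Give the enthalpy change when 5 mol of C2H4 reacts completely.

Bonds broken (reactants):
  C–H: 4 × 423 = 1692
  C=C: 1 × 631 = 631
  H–H: 1 × 419 = 419
  Σ(broken) = 2742 kJ
Bonds formed (products):
  C–C: 1 × 339 = 339
  C–H: 6 × 423 = 2538
  Σ(formed) = 2877 kJ
ΔH = Σ(broken) − Σ(formed) = 2742 − 2877 = −135 kJ
For 5× the reaction as written: 5 × (−135) = −675 kJ

ΔH = −675 kJ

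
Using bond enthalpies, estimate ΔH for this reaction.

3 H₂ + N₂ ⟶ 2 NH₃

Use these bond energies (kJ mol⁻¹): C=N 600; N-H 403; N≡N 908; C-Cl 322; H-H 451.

Bonds broken (reactants):
  H-H: 3 × 451 = 1353
  N≡N: 1 × 908 = 908
  Σ(broken) = 2261 kJ
Bonds formed (products):
  N-H: 6 × 403 = 2418
  Σ(formed) = 2418 kJ
ΔH = Σ(broken) − Σ(formed) = 2261 − 2418 = −157 kJ

ΔH ≈ −157 kJ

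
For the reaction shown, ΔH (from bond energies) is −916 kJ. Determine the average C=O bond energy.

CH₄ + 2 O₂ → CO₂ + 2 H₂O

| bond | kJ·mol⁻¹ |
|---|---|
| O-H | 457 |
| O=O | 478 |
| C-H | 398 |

Let D be the C=O bond energy.
Σ(broken) = 4×398 + 2×478 = 2548
Σ(formed) = 2×D + 4×457 = 1828 + 2D
ΔH = Σ(broken) − Σ(formed) = (2548) − (1828 + 2D) = +720 − 2D
Setting this equal to −916 kJ gives 2D = 1636, so D = 818 kJ/mol.

D(C=O) ≈ 818 kJ/mol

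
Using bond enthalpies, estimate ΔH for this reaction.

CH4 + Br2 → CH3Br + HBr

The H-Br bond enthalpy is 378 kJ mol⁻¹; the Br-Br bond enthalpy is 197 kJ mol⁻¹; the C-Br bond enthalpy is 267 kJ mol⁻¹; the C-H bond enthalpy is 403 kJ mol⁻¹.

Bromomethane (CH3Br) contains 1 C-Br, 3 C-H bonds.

ΔH ≈ −45 kJ

Bonds broken (reactants):
  Br-Br: 1 × 197 = 197
  C-H: 4 × 403 = 1612
  Σ(broken) = 1809 kJ
Bonds formed (products):
  C-Br: 1 × 267 = 267
  C-H: 3 × 403 = 1209
  H-Br: 1 × 378 = 378
  Σ(formed) = 1854 kJ
ΔH = Σ(broken) − Σ(formed) = 1809 − 1854 = −45 kJ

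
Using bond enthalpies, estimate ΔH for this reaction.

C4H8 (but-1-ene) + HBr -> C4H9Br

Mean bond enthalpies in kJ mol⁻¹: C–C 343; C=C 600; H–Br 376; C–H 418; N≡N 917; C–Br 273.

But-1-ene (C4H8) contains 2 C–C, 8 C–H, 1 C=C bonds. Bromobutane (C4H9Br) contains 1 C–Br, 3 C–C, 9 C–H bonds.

ΔH ≈ −58 kJ

Bonds broken (reactants):
  C–C: 2 × 343 = 686
  C–H: 8 × 418 = 3344
  C=C: 1 × 600 = 600
  H–Br: 1 × 376 = 376
  Σ(broken) = 5006 kJ
Bonds formed (products):
  C–Br: 1 × 273 = 273
  C–C: 3 × 343 = 1029
  C–H: 9 × 418 = 3762
  Σ(formed) = 5064 kJ
ΔH = Σ(broken) − Σ(formed) = 5006 − 5064 = −58 kJ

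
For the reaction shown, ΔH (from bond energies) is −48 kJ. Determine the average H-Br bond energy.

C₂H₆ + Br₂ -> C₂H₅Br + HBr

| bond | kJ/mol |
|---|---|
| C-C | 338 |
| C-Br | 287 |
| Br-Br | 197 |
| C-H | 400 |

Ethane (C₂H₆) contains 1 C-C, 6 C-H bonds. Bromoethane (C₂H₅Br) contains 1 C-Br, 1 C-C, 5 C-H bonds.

D(H-Br) ≈ 358 kJ/mol

Let D be the H-Br bond energy.
Σ(broken) = 1×197 + 1×338 + 6×400 = 2935
Σ(formed) = 1×287 + 1×338 + 5×400 + 1×D = 2625 + D
ΔH = Σ(broken) − Σ(formed) = (2935) − (2625 + D) = +310 − D
Setting this equal to −48 kJ gives D = 358 kJ/mol.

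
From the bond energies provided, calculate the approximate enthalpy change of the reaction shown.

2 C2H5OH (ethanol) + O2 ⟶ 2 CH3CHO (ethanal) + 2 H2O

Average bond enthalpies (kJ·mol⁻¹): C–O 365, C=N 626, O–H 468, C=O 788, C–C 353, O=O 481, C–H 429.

Bonds broken (reactants):
  C–C: 2 × 353 = 706
  C–H: 10 × 429 = 4290
  C–O: 2 × 365 = 730
  O–H: 2 × 468 = 936
  O=O: 1 × 481 = 481
  Σ(broken) = 7143 kJ
Bonds formed (products):
  C–C: 2 × 353 = 706
  C–H: 8 × 429 = 3432
  C=O: 2 × 788 = 1576
  O–H: 4 × 468 = 1872
  Σ(formed) = 7586 kJ
ΔH = Σ(broken) − Σ(formed) = 7143 − 7586 = −443 kJ

ΔH ≈ −443 kJ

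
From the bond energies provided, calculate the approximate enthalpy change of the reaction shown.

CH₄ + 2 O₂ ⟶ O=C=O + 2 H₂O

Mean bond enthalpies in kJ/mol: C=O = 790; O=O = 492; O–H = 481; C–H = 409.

ΔH ≈ −884 kJ

Bonds broken (reactants):
  C–H: 4 × 409 = 1636
  O=O: 2 × 492 = 984
  Σ(broken) = 2620 kJ
Bonds formed (products):
  C=O: 2 × 790 = 1580
  O–H: 4 × 481 = 1924
  Σ(formed) = 3504 kJ
ΔH = Σ(broken) − Σ(formed) = 2620 − 3504 = −884 kJ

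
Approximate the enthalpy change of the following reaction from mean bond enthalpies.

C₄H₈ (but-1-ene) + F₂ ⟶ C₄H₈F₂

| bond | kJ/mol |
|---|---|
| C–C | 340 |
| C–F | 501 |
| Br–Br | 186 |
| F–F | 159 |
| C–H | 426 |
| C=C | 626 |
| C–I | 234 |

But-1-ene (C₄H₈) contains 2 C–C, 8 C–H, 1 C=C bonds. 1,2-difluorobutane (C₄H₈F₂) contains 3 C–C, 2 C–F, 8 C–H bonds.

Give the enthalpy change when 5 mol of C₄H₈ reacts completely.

ΔH = −2785 kJ

Bonds broken (reactants):
  C–C: 2 × 340 = 680
  C–H: 8 × 426 = 3408
  C=C: 1 × 626 = 626
  F–F: 1 × 159 = 159
  Σ(broken) = 4873 kJ
Bonds formed (products):
  C–C: 3 × 340 = 1020
  C–F: 2 × 501 = 1002
  C–H: 8 × 426 = 3408
  Σ(formed) = 5430 kJ
ΔH = Σ(broken) − Σ(formed) = 4873 − 5430 = −557 kJ
For 5× the reaction as written: 5 × (−557) = −2785 kJ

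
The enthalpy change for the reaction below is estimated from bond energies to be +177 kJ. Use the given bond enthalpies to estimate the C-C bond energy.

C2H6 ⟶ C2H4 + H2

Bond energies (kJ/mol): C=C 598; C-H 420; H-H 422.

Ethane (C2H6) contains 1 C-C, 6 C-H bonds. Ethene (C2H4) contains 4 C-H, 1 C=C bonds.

Let D be the C-C bond energy.
Σ(broken) = 1×D + 6×420 = 2520 + D
Σ(formed) = 4×420 + 1×598 + 1×422 = 2700
ΔH = Σ(broken) − Σ(formed) = (2520 + D) − (2700) = −180 + D
Setting this equal to +177 kJ gives D = 357 kJ/mol.

D(C-C) ≈ 357 kJ/mol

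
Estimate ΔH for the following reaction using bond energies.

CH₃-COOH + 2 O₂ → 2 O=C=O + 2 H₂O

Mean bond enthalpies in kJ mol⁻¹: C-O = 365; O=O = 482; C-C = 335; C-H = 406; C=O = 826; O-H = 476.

ΔH ≈ −1024 kJ

Bonds broken (reactants):
  C-C: 1 × 335 = 335
  C-H: 3 × 406 = 1218
  C-O: 1 × 365 = 365
  C=O: 1 × 826 = 826
  O-H: 1 × 476 = 476
  O=O: 2 × 482 = 964
  Σ(broken) = 4184 kJ
Bonds formed (products):
  C=O: 4 × 826 = 3304
  O-H: 4 × 476 = 1904
  Σ(formed) = 5208 kJ
ΔH = Σ(broken) − Σ(formed) = 4184 − 5208 = −1024 kJ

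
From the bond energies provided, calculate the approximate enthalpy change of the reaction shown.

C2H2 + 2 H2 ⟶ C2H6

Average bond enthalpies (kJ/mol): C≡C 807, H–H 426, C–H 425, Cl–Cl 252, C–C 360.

ΔH ≈ −401 kJ

Bonds broken (reactants):
  C≡C: 1 × 807 = 807
  C–H: 2 × 425 = 850
  H–H: 2 × 426 = 852
  Σ(broken) = 2509 kJ
Bonds formed (products):
  C–C: 1 × 360 = 360
  C–H: 6 × 425 = 2550
  Σ(formed) = 2910 kJ
ΔH = Σ(broken) − Σ(formed) = 2509 − 2910 = −401 kJ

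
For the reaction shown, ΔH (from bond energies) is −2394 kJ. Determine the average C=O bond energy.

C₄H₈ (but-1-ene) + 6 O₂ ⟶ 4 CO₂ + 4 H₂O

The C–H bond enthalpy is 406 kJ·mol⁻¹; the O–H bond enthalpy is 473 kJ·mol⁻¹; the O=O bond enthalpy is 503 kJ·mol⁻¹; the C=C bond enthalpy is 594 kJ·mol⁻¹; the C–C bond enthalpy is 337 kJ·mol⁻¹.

Let D be the C=O bond energy.
Σ(broken) = 2×337 + 8×406 + 1×594 + 6×503 = 7534
Σ(formed) = 8×D + 8×473 = 3784 + 8D
ΔH = Σ(broken) − Σ(formed) = (7534) − (3784 + 8D) = +3750 − 8D
Setting this equal to −2394 kJ gives 8D = 6144, so D = 768 kJ/mol.

D(C=O) ≈ 768 kJ/mol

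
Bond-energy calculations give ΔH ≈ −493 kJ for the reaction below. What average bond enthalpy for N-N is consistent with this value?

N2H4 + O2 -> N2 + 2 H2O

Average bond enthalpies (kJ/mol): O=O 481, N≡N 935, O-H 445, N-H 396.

Let D be the N-N bond energy.
Σ(broken) = 4×396 + 1×D + 1×481 = 2065 + D
Σ(formed) = 1×935 + 4×445 = 2715
ΔH = Σ(broken) − Σ(formed) = (2065 + D) − (2715) = −650 + D
Setting this equal to −493 kJ gives D = 157 kJ/mol.

D(N-N) ≈ 157 kJ/mol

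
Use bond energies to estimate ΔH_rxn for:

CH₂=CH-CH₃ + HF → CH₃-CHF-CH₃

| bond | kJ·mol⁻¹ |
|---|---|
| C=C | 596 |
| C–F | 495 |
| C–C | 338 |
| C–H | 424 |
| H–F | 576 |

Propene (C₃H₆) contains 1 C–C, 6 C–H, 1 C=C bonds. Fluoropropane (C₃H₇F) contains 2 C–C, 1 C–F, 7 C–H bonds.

ΔH ≈ −85 kJ

Bonds broken (reactants):
  C–C: 1 × 338 = 338
  C–H: 6 × 424 = 2544
  C=C: 1 × 596 = 596
  H–F: 1 × 576 = 576
  Σ(broken) = 4054 kJ
Bonds formed (products):
  C–C: 2 × 338 = 676
  C–F: 1 × 495 = 495
  C–H: 7 × 424 = 2968
  Σ(formed) = 4139 kJ
ΔH = Σ(broken) − Σ(formed) = 4054 − 4139 = −85 kJ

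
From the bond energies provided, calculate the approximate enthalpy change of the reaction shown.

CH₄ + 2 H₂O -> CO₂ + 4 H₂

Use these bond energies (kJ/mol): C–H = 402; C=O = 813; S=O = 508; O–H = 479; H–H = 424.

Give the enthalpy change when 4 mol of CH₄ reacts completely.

Bonds broken (reactants):
  C–H: 4 × 402 = 1608
  O–H: 4 × 479 = 1916
  Σ(broken) = 3524 kJ
Bonds formed (products):
  C=O: 2 × 813 = 1626
  H–H: 4 × 424 = 1696
  Σ(formed) = 3322 kJ
ΔH = Σ(broken) − Σ(formed) = 3524 − 3322 = +202 kJ
For 4× the reaction as written: 4 × (+202) = +808 kJ

ΔH = +808 kJ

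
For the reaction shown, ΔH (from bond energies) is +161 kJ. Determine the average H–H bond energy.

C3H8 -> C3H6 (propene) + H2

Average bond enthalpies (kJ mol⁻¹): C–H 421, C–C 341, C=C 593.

Let D be the H–H bond energy.
Σ(broken) = 2×341 + 8×421 = 4050
Σ(formed) = 1×341 + 6×421 + 1×593 + 1×D = 3460 + D
ΔH = Σ(broken) − Σ(formed) = (4050) − (3460 + D) = +590 − D
Setting this equal to +161 kJ gives D = 429 kJ/mol.

D(H–H) ≈ 429 kJ/mol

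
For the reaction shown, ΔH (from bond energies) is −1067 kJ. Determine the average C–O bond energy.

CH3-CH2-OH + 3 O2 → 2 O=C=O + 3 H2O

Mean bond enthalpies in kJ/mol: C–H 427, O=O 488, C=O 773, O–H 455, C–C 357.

D(C–O) ≈ 344 kJ/mol

Let D be the C–O bond energy.
Σ(broken) = 1×357 + 5×427 + 1×D + 1×455 + 3×488 = 4411 + D
Σ(formed) = 4×773 + 6×455 = 5822
ΔH = Σ(broken) − Σ(formed) = (4411 + D) − (5822) = −1411 + D
Setting this equal to −1067 kJ gives D = 344 kJ/mol.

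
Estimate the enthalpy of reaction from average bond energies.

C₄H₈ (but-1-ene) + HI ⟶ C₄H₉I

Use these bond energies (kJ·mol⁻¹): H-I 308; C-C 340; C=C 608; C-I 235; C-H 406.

ΔH ≈ −65 kJ

Bonds broken (reactants):
  C-C: 2 × 340 = 680
  C-H: 8 × 406 = 3248
  C=C: 1 × 608 = 608
  H-I: 1 × 308 = 308
  Σ(broken) = 4844 kJ
Bonds formed (products):
  C-C: 3 × 340 = 1020
  C-H: 9 × 406 = 3654
  C-I: 1 × 235 = 235
  Σ(formed) = 4909 kJ
ΔH = Σ(broken) − Σ(formed) = 4844 − 4909 = −65 kJ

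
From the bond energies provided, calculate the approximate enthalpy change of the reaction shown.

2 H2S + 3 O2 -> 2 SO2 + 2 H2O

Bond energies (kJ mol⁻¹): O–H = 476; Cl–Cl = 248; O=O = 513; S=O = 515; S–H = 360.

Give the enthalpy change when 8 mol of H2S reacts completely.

ΔH = −3940 kJ

Bonds broken (reactants):
  O=O: 3 × 513 = 1539
  S–H: 4 × 360 = 1440
  Σ(broken) = 2979 kJ
Bonds formed (products):
  O–H: 4 × 476 = 1904
  S=O: 4 × 515 = 2060
  Σ(formed) = 3964 kJ
ΔH = Σ(broken) − Σ(formed) = 2979 − 3964 = −985 kJ
For 4× the reaction as written: 4 × (−985) = −3940 kJ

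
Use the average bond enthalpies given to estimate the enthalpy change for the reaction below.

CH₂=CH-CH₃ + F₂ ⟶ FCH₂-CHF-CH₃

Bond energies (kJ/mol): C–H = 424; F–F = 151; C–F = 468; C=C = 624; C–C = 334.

Bonds broken (reactants):
  C–C: 1 × 334 = 334
  C–H: 6 × 424 = 2544
  C=C: 1 × 624 = 624
  F–F: 1 × 151 = 151
  Σ(broken) = 3653 kJ
Bonds formed (products):
  C–C: 2 × 334 = 668
  C–F: 2 × 468 = 936
  C–H: 6 × 424 = 2544
  Σ(formed) = 4148 kJ
ΔH = Σ(broken) − Σ(formed) = 3653 − 4148 = −495 kJ

ΔH ≈ −495 kJ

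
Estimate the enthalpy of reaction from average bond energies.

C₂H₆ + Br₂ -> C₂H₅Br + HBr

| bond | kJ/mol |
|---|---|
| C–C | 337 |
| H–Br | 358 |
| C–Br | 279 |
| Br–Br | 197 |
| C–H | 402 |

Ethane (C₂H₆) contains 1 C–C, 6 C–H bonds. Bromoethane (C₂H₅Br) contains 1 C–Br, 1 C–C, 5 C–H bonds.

Bonds broken (reactants):
  Br–Br: 1 × 197 = 197
  C–C: 1 × 337 = 337
  C–H: 6 × 402 = 2412
  Σ(broken) = 2946 kJ
Bonds formed (products):
  C–Br: 1 × 279 = 279
  C–C: 1 × 337 = 337
  C–H: 5 × 402 = 2010
  H–Br: 1 × 358 = 358
  Σ(formed) = 2984 kJ
ΔH = Σ(broken) − Σ(formed) = 2946 − 2984 = −38 kJ

ΔH ≈ −38 kJ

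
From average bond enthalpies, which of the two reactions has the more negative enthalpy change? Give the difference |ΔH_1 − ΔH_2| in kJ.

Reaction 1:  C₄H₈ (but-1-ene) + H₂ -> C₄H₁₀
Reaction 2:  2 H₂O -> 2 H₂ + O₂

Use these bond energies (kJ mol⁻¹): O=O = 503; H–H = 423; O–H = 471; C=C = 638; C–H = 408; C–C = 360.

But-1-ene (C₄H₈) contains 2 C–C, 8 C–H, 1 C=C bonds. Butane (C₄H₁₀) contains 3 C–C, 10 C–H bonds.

Reaction 1, by 650 kJ

Reaction 1:
  Bonds broken (reactants):
    C–C: 2 × 360 = 720
    C–H: 8 × 408 = 3264
    C=C: 1 × 638 = 638
    H–H: 1 × 423 = 423
    Σ(broken) = 5045 kJ
  Bonds formed (products):
    C–C: 3 × 360 = 1080
    C–H: 10 × 408 = 4080
    Σ(formed) = 5160 kJ
  ΔH_1 = 5045 − 5160 = −115 kJ
Reaction 2:
  Bonds broken (reactants):
    O–H: 4 × 471 = 1884
    Σ(broken) = 1884 kJ
  Bonds formed (products):
    H–H: 2 × 423 = 846
    O=O: 1 × 503 = 503
    Σ(formed) = 1349 kJ
  ΔH_2 = 1884 − 1349 = +535 kJ
ΔH_1 − ΔH_2 = −650 kJ, so reaction 1 has the more negative ΔH; |ΔH_1 − ΔH_2| = 650 kJ.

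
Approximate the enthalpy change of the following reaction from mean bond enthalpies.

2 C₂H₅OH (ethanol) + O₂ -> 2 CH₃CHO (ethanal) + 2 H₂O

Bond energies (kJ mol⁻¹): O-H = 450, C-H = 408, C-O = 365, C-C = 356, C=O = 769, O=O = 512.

ΔH ≈ −380 kJ

Bonds broken (reactants):
  C-C: 2 × 356 = 712
  C-H: 10 × 408 = 4080
  C-O: 2 × 365 = 730
  O-H: 2 × 450 = 900
  O=O: 1 × 512 = 512
  Σ(broken) = 6934 kJ
Bonds formed (products):
  C-C: 2 × 356 = 712
  C-H: 8 × 408 = 3264
  C=O: 2 × 769 = 1538
  O-H: 4 × 450 = 1800
  Σ(formed) = 7314 kJ
ΔH = Σ(broken) − Σ(formed) = 6934 − 7314 = −380 kJ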